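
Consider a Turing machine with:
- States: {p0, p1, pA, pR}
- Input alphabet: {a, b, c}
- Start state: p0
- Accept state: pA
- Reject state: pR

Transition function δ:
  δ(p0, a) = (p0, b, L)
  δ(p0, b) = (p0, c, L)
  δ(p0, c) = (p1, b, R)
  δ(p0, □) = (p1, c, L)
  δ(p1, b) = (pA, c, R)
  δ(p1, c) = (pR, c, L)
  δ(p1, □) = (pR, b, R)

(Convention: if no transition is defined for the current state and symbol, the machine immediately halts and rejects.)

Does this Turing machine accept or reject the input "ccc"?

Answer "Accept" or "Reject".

Execution trace:
Initial: [p0]ccc
Step 1: δ(p0, c) = (p1, b, R) → b[p1]cc
Step 2: δ(p1, c) = (pR, c, L) → [pR]bcc

The machine reaches the reject state pR and halts.

Answer: Reject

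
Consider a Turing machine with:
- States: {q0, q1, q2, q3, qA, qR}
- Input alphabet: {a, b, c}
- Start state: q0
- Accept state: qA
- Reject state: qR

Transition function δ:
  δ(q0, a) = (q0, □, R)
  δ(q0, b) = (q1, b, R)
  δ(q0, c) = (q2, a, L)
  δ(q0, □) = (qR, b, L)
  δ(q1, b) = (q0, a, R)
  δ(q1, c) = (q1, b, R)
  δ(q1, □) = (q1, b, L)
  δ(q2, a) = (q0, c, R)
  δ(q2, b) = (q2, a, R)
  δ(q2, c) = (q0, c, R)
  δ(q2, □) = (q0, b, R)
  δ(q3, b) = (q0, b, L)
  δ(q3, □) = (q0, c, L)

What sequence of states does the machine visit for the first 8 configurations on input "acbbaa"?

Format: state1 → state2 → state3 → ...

Execution trace:
Initial: [q0]acbbaa
Step 1: δ(q0, a) = (q0, □, R) → □[q0]cbbaa
Step 2: δ(q0, c) = (q2, a, L) → [q2]□abbaa
Step 3: δ(q2, □) = (q0, b, R) → b[q0]abbaa
Step 4: δ(q0, a) = (q0, □, R) → b□[q0]bbaa
Step 5: δ(q0, b) = (q1, b, R) → b□b[q1]baa
Step 6: δ(q1, b) = (q0, a, R) → b□ba[q0]aa
Step 7: δ(q0, a) = (q0, □, R) → b□ba□[q0]a

State sequence: q0 → q0 → q2 → q0 → q0 → q1 → q0 → q0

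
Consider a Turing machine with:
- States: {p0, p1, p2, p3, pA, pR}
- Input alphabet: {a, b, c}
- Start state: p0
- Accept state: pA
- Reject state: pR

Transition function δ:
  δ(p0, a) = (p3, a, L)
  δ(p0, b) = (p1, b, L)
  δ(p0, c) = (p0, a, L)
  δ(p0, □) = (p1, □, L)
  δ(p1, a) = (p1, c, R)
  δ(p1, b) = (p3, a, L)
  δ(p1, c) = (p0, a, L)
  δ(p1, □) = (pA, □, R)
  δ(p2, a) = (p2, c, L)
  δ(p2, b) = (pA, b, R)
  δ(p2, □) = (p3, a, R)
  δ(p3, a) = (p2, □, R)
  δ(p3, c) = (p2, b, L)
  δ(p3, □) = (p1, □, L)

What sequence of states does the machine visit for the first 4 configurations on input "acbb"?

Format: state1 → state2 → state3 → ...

Execution trace:
Initial: [p0]acbb
Step 1: δ(p0, a) = (p3, a, L) → [p3]□acbb
Step 2: δ(p3, □) = (p1, □, L) → [p1]□□acbb
Step 3: δ(p1, □) = (pA, □, R) → □[pA]□acbb

The machine reaches the accept state pA and halts.

State sequence: p0 → p3 → p1 → pA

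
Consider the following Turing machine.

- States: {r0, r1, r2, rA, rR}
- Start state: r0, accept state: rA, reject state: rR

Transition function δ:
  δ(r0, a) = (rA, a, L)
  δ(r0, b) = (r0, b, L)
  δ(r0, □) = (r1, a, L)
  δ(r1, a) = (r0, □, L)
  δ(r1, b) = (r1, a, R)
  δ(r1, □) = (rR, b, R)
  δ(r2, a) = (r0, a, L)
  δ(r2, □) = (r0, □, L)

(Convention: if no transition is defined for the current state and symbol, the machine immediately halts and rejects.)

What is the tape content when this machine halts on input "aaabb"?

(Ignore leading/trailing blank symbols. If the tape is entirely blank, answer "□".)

Execution trace:
Initial: [r0]aaabb
Step 1: δ(r0, a) = (rA, a, L) → [rA]□aaabb

The machine reaches the accept state rA and halts.

Final tape (ignoring leading/trailing blanks): aaabb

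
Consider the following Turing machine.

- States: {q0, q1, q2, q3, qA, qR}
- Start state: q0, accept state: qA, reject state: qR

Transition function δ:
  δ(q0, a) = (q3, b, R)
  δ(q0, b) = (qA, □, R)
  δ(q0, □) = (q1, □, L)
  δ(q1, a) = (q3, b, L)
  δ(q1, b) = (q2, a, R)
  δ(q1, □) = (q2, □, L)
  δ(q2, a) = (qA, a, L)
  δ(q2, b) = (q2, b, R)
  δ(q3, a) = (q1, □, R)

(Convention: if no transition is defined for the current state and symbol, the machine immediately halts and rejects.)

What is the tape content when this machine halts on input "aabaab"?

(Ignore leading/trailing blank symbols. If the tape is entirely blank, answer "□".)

Execution trace:
Initial: [q0]aabaab
Step 1: δ(q0, a) = (q3, b, R) → b[q3]abaab
Step 2: δ(q3, a) = (q1, □, R) → b□[q1]baab
Step 3: δ(q1, b) = (q2, a, R) → b□a[q2]aab
Step 4: δ(q2, a) = (qA, a, L) → b□[qA]aaab

The machine reaches the accept state qA and halts.

Final tape (ignoring leading/trailing blanks): b□aaab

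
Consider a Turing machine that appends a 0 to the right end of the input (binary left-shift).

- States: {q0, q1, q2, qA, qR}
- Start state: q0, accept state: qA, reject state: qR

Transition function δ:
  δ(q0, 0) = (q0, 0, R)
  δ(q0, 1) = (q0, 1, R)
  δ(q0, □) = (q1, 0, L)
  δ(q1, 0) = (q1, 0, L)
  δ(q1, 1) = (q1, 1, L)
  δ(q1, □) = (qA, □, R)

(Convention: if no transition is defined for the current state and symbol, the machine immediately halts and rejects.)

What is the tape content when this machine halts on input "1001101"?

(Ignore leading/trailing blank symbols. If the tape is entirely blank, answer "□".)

Execution trace:
Initial: [q0]1001101
Step 1: δ(q0, 1) = (q0, 1, R) → 1[q0]001101
Step 2: δ(q0, 0) = (q0, 0, R) → 10[q0]01101
Step 3: δ(q0, 0) = (q0, 0, R) → 100[q0]1101
Step 4: δ(q0, 1) = (q0, 1, R) → 1001[q0]101
Step 5: δ(q0, 1) = (q0, 1, R) → 10011[q0]01
Step 6: δ(q0, 0) = (q0, 0, R) → 100110[q0]1
Step 7: δ(q0, 1) = (q0, 1, R) → 1001101[q0]□
Step 8: δ(q0, □) = (q1, 0, L) → 100110[q1]10
Step 9: δ(q1, 1) = (q1, 1, L) → 10011[q1]010
Step 10: δ(q1, 0) = (q1, 0, L) → 1001[q1]1010
Step 11: δ(q1, 1) = (q1, 1, L) → 100[q1]11010
Step 12: δ(q1, 1) = (q1, 1, L) → 10[q1]011010
Step 13: δ(q1, 0) = (q1, 0, L) → 1[q1]0011010
Step 14: δ(q1, 0) = (q1, 0, L) → [q1]10011010
Step 15: δ(q1, 1) = (q1, 1, L) → [q1]□10011010
Step 16: δ(q1, □) = (qA, □, R) → □[qA]10011010

The machine reaches the accept state qA and halts.

Final tape (ignoring leading/trailing blanks): 10011010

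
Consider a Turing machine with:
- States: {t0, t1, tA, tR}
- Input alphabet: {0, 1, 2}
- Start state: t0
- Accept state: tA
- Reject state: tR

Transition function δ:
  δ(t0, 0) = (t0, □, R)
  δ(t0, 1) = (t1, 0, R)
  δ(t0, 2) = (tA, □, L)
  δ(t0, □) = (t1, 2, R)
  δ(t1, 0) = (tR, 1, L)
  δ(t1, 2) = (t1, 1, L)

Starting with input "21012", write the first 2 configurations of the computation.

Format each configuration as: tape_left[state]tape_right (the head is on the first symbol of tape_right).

Transitions applied:
Step 1: δ(t0, 2) = (tA, □, L)

The first 2 configurations are:
[t0]21012 ⊢ [tA]□□1012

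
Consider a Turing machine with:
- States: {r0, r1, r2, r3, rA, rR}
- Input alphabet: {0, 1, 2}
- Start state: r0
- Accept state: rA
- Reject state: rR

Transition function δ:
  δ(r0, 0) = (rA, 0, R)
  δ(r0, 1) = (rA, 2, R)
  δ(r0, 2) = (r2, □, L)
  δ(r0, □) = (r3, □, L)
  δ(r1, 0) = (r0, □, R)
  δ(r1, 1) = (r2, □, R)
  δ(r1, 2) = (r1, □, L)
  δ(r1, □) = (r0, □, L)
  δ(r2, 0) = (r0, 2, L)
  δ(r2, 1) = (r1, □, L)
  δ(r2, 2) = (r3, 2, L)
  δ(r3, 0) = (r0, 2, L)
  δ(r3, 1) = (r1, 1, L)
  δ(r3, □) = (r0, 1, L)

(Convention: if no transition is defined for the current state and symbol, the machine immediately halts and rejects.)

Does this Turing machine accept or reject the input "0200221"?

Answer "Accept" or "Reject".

Execution trace:
Initial: [r0]0200221
Step 1: δ(r0, 0) = (rA, 0, R) → 0[rA]200221

The machine reaches the accept state rA and halts.

Answer: Accept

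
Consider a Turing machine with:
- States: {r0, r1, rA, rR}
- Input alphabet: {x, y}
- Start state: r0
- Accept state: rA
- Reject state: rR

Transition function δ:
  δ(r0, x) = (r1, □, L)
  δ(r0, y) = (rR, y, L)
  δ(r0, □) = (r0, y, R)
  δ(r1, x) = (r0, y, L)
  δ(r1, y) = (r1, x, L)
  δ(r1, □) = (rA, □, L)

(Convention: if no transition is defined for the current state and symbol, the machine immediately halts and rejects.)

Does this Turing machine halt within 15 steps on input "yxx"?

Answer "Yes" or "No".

Execution trace:
Initial: [r0]yxx
Step 1: δ(r0, y) = (rR, y, L) → [rR]□yxx

The machine reaches the reject state rR and halts.
The machine halted after 1 step (within the 15-step bound).

Answer: Yes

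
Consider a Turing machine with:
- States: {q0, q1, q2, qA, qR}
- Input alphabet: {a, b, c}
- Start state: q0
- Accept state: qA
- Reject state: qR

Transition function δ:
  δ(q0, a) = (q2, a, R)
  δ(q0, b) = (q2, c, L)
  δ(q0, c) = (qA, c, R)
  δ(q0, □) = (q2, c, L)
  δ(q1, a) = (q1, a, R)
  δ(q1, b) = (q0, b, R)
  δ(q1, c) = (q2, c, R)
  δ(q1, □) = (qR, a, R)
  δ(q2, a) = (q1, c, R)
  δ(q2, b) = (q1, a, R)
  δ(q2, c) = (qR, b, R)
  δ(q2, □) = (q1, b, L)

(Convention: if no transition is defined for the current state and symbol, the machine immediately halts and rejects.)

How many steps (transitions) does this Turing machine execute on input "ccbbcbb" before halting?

Execution trace:
Initial: [q0]ccbbcbb
Step 1: δ(q0, c) = (qA, c, R) → c[qA]cbbcbb

The machine reaches the accept state qA and halts.

The machine executed 1 step before halting.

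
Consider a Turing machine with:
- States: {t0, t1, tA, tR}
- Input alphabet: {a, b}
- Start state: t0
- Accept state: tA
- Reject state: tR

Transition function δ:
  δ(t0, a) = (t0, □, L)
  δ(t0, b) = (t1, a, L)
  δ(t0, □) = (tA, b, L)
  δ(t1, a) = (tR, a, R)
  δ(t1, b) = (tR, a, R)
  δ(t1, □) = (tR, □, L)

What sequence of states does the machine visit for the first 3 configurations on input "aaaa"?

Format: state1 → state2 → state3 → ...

Execution trace:
Initial: [t0]aaaa
Step 1: δ(t0, a) = (t0, □, L) → [t0]□□aaa
Step 2: δ(t0, □) = (tA, b, L) → [tA]□b□aaa

The machine reaches the accept state tA and halts.

State sequence: t0 → t0 → tA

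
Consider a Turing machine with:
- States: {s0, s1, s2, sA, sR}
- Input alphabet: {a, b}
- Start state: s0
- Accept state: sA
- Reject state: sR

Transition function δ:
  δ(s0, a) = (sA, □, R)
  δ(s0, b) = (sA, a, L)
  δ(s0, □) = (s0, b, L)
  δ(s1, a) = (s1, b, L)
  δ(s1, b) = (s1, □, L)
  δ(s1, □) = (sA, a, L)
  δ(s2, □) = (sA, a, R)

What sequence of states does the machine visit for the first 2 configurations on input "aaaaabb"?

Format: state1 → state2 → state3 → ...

Execution trace:
Initial: [s0]aaaaabb
Step 1: δ(s0, a) = (sA, □, R) → □[sA]aaaabb

The machine reaches the accept state sA and halts.

State sequence: s0 → sA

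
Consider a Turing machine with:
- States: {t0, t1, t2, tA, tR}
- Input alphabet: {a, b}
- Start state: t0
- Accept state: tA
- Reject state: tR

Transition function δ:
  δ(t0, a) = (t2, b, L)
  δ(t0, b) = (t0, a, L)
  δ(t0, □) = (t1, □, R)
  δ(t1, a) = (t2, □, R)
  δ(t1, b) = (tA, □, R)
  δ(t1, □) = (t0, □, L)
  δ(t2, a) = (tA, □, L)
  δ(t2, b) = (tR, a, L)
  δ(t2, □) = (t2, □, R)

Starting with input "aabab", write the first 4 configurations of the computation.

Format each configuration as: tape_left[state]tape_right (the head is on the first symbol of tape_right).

Transitions applied:
Step 1: δ(t0, a) = (t2, b, L)
Step 2: δ(t2, □) = (t2, □, R)
Step 3: δ(t2, b) = (tR, a, L)

The first 4 configurations are:
[t0]aabab ⊢ [t2]□babab ⊢ □[t2]babab ⊢ [tR]□aabab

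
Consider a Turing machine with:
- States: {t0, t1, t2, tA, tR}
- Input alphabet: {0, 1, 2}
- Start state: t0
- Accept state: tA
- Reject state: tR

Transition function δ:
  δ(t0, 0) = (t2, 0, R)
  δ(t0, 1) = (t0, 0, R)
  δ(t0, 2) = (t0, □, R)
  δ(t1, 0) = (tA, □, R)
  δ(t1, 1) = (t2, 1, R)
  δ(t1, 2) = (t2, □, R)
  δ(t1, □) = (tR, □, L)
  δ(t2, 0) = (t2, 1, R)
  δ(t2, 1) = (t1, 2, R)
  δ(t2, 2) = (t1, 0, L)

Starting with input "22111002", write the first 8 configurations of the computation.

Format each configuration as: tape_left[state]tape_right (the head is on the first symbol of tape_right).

Transitions applied:
Step 1: δ(t0, 2) = (t0, □, R)
Step 2: δ(t0, 2) = (t0, □, R)
Step 3: δ(t0, 1) = (t0, 0, R)
Step 4: δ(t0, 1) = (t0, 0, R)
Step 5: δ(t0, 1) = (t0, 0, R)
Step 6: δ(t0, 0) = (t2, 0, R)
Step 7: δ(t2, 0) = (t2, 1, R)

The first 8 configurations are:
[t0]22111002 ⊢ □[t0]2111002 ⊢ □□[t0]111002 ⊢ □□0[t0]11002 ⊢ □□00[t0]1002 ⊢ □□000[t0]002 ⊢ □□0000[t2]02 ⊢ □□00001[t2]2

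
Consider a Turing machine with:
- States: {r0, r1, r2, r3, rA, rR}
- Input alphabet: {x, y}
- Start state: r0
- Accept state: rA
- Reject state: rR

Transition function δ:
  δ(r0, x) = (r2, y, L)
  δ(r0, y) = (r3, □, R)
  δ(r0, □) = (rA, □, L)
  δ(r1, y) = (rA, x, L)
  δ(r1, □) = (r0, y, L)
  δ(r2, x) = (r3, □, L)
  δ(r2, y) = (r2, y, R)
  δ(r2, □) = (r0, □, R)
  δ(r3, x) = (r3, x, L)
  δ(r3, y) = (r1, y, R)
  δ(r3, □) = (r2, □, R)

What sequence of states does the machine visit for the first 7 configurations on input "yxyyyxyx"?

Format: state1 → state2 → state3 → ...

Execution trace:
Initial: [r0]yxyyyxyx
Step 1: δ(r0, y) = (r3, □, R) → □[r3]xyyyxyx
Step 2: δ(r3, x) = (r3, x, L) → [r3]□xyyyxyx
Step 3: δ(r3, □) = (r2, □, R) → □[r2]xyyyxyx
Step 4: δ(r2, x) = (r3, □, L) → [r3]□□yyyxyx
Step 5: δ(r3, □) = (r2, □, R) → □[r2]□yyyxyx
Step 6: δ(r2, □) = (r0, □, R) → □□[r0]yyyxyx

State sequence: r0 → r3 → r3 → r2 → r3 → r2 → r0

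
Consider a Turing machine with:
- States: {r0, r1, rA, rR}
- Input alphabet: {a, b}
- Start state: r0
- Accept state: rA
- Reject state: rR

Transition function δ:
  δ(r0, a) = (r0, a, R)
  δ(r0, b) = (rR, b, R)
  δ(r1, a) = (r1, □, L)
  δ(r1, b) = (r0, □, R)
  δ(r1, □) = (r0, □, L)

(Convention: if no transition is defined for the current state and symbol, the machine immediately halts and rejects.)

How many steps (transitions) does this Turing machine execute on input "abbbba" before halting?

Execution trace:
Initial: [r0]abbbba
Step 1: δ(r0, a) = (r0, a, R) → a[r0]bbbba
Step 2: δ(r0, b) = (rR, b, R) → ab[rR]bbba

The machine reaches the reject state rR and halts.

The machine executed 2 steps before halting.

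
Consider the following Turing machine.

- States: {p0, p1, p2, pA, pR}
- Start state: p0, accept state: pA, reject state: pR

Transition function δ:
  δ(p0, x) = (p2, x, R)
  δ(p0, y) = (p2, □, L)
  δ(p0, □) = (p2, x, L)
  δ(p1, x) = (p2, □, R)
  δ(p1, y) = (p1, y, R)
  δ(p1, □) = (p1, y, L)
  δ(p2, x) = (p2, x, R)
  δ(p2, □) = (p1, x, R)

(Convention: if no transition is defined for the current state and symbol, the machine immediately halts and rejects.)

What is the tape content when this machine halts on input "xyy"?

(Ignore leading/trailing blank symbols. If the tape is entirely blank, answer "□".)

Execution trace:
Initial: [p0]xyy
Step 1: δ(p0, x) = (p2, x, R) → x[p2]yy

No transition is defined for δ(p2, y). By convention the machine halts and rejects.

Final tape (ignoring leading/trailing blanks): xyy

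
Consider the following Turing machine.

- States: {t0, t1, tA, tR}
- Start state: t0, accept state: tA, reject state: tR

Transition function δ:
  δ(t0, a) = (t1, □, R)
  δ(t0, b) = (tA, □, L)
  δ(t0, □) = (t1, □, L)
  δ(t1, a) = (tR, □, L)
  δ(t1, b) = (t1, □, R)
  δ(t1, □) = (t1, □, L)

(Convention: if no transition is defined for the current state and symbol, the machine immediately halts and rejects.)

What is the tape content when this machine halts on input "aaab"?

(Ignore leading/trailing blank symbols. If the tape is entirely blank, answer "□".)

Execution trace:
Initial: [t0]aaab
Step 1: δ(t0, a) = (t1, □, R) → □[t1]aab
Step 2: δ(t1, a) = (tR, □, L) → [tR]□□ab

The machine reaches the reject state tR and halts.

Final tape (ignoring leading/trailing blanks): ab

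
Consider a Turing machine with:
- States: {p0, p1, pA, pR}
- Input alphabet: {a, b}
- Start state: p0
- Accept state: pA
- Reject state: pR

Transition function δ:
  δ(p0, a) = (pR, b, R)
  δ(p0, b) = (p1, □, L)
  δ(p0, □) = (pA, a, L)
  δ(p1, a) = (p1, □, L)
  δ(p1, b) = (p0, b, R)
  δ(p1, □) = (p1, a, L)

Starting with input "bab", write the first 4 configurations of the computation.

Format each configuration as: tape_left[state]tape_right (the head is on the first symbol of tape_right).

Transitions applied:
Step 1: δ(p0, b) = (p1, □, L)
Step 2: δ(p1, □) = (p1, a, L)
Step 3: δ(p1, □) = (p1, a, L)

The first 4 configurations are:
[p0]bab ⊢ [p1]□□ab ⊢ [p1]□a□ab ⊢ [p1]□aa□ab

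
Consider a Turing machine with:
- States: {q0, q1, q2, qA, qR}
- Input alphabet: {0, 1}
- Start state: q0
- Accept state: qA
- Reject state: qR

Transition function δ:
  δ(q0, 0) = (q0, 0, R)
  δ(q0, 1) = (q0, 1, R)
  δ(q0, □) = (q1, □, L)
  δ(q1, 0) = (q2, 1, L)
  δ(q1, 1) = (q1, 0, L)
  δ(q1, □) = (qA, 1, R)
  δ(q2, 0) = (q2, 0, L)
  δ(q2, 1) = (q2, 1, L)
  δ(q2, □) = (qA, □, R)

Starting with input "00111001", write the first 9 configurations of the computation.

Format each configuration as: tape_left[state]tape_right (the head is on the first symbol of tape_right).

Transitions applied:
Step 1: δ(q0, 0) = (q0, 0, R)
Step 2: δ(q0, 0) = (q0, 0, R)
Step 3: δ(q0, 1) = (q0, 1, R)
Step 4: δ(q0, 1) = (q0, 1, R)
Step 5: δ(q0, 1) = (q0, 1, R)
Step 6: δ(q0, 0) = (q0, 0, R)
Step 7: δ(q0, 0) = (q0, 0, R)
Step 8: δ(q0, 1) = (q0, 1, R)

The first 9 configurations are:
[q0]00111001 ⊢ 0[q0]0111001 ⊢ 00[q0]111001 ⊢ 001[q0]11001 ⊢ 0011[q0]1001 ⊢ 00111[q0]001 ⊢ 001110[q0]01 ⊢ 0011100[q0]1 ⊢ 00111001[q0]□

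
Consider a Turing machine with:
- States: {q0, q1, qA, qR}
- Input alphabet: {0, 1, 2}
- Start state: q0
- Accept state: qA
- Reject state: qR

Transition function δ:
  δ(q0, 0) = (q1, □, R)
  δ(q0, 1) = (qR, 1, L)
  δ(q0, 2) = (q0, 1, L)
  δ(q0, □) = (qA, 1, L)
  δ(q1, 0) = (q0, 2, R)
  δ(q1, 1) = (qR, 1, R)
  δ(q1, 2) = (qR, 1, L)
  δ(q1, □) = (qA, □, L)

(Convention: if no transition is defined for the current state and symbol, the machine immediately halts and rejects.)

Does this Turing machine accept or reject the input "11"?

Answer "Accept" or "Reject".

Execution trace:
Initial: [q0]11
Step 1: δ(q0, 1) = (qR, 1, L) → [qR]□11

The machine reaches the reject state qR and halts.

Answer: Reject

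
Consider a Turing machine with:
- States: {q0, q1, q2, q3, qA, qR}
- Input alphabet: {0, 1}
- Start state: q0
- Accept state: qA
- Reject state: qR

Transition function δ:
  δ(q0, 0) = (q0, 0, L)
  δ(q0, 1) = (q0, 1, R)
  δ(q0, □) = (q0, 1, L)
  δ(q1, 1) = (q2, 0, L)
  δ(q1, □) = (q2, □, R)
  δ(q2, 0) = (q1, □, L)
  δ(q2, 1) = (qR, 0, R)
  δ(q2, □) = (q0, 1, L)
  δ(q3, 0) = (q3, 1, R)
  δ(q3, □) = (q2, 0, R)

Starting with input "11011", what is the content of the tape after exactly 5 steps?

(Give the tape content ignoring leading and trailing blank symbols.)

Execution trace:
Initial: [q0]11011
Step 1: δ(q0, 1) = (q0, 1, R) → 1[q0]1011
Step 2: δ(q0, 1) = (q0, 1, R) → 11[q0]011
Step 3: δ(q0, 0) = (q0, 0, L) → 1[q0]1011
Step 4: δ(q0, 1) = (q0, 1, R) → 11[q0]011
Step 5: δ(q0, 0) = (q0, 0, L) → 1[q0]1011

After 5 steps, the tape (ignoring leading/trailing blanks) is: 11011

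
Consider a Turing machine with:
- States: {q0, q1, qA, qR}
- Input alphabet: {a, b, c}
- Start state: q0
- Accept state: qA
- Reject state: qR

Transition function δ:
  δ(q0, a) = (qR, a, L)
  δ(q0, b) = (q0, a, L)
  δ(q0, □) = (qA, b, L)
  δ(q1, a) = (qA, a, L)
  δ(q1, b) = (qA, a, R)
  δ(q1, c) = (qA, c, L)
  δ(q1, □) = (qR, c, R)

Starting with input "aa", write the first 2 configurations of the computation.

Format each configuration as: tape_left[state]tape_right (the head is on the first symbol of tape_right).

Transitions applied:
Step 1: δ(q0, a) = (qR, a, L)

The first 2 configurations are:
[q0]aa ⊢ [qR]□aa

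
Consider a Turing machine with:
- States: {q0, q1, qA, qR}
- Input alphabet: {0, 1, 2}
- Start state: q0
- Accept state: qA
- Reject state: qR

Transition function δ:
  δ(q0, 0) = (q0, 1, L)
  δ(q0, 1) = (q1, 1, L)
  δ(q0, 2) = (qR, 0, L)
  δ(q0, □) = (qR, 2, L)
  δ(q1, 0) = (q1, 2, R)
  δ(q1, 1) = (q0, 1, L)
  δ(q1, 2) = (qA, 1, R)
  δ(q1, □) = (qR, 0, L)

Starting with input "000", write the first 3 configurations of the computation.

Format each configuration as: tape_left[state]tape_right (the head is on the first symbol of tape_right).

Transitions applied:
Step 1: δ(q0, 0) = (q0, 1, L)
Step 2: δ(q0, □) = (qR, 2, L)

The first 3 configurations are:
[q0]000 ⊢ [q0]□100 ⊢ [qR]□2100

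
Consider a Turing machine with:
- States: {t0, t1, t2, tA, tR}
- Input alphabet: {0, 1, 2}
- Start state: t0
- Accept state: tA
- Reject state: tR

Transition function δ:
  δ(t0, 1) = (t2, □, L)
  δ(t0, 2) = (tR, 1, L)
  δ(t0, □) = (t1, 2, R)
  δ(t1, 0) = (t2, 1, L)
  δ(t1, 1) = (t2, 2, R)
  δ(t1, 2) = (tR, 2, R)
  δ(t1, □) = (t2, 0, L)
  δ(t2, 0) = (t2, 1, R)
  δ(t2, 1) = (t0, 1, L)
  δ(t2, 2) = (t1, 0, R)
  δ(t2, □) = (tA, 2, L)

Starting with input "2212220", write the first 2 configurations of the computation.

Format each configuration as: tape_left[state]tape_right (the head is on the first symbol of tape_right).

Transitions applied:
Step 1: δ(t0, 2) = (tR, 1, L)

The first 2 configurations are:
[t0]2212220 ⊢ [tR]□1212220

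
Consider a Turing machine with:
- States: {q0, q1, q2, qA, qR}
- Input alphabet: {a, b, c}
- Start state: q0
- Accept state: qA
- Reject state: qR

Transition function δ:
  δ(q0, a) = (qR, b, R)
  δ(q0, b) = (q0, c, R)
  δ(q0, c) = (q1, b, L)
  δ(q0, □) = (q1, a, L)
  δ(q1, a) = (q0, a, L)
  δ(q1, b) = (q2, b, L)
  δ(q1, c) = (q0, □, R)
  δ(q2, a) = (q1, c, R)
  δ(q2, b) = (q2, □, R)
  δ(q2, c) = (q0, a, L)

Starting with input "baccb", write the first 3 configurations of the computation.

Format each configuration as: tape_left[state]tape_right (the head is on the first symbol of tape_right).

Transitions applied:
Step 1: δ(q0, b) = (q0, c, R)
Step 2: δ(q0, a) = (qR, b, R)

The first 3 configurations are:
[q0]baccb ⊢ c[q0]accb ⊢ cb[qR]ccb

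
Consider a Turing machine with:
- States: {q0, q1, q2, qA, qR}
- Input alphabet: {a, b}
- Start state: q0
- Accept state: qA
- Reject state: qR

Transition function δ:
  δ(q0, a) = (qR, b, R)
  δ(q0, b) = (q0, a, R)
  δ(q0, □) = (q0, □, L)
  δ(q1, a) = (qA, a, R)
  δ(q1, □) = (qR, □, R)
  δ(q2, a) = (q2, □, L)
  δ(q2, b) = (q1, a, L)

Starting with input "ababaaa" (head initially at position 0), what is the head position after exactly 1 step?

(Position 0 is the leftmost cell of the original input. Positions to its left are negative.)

Execution trace (head position shown):
Step 0: [q0]ababaaa  (head at position 0)
Step 1: move right → b[qR]babaaa  (head at position 1)

After 1 step, the head is at position 1.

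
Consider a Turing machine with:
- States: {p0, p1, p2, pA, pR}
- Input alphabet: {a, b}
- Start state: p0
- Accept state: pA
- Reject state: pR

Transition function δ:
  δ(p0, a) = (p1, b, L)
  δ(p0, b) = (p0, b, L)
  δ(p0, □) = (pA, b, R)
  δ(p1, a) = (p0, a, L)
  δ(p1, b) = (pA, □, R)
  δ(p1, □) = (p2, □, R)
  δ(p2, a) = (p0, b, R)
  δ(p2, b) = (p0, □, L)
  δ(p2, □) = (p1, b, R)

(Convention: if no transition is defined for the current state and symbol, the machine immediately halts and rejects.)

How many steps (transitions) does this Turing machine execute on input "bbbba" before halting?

Execution trace:
Initial: [p0]bbbba
Step 1: δ(p0, b) = (p0, b, L) → [p0]□bbbba
Step 2: δ(p0, □) = (pA, b, R) → b[pA]bbbba

The machine reaches the accept state pA and halts.

The machine executed 2 steps before halting.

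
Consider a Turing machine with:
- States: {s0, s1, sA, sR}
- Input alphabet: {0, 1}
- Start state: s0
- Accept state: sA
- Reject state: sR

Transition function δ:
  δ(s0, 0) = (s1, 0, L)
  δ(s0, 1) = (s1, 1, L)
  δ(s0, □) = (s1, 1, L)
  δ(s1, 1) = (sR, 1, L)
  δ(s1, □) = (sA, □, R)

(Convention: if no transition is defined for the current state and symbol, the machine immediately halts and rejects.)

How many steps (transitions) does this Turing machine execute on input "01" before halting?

Execution trace:
Initial: [s0]01
Step 1: δ(s0, 0) = (s1, 0, L) → [s1]□01
Step 2: δ(s1, □) = (sA, □, R) → □[sA]01

The machine reaches the accept state sA and halts.

The machine executed 2 steps before halting.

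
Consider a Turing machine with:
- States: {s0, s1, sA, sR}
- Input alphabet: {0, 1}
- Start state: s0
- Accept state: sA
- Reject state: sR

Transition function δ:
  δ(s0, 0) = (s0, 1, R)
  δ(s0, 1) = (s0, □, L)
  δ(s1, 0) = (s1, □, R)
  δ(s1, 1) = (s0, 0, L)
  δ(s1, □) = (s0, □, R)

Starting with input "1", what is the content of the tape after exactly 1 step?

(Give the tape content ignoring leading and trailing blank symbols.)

Execution trace:
Initial: [s0]1
Step 1: δ(s0, 1) = (s0, □, L) → [s0]□□

No transition is defined for δ(s0, □). By convention the machine halts and rejects.

After 1 step, the tape (ignoring leading/trailing blanks) is: □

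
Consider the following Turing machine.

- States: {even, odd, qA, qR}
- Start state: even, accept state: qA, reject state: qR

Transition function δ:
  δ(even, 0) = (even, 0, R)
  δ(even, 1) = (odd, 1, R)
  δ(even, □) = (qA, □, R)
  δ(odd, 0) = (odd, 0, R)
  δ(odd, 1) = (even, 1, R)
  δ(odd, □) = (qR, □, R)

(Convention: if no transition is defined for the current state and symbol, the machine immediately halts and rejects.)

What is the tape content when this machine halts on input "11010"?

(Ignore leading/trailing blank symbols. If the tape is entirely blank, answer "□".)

Execution trace:
Initial: [even]11010
Step 1: δ(even, 1) = (odd, 1, R) → 1[odd]1010
Step 2: δ(odd, 1) = (even, 1, R) → 11[even]010
Step 3: δ(even, 0) = (even, 0, R) → 110[even]10
Step 4: δ(even, 1) = (odd, 1, R) → 1101[odd]0
Step 5: δ(odd, 0) = (odd, 0, R) → 11010[odd]□
Step 6: δ(odd, □) = (qR, □, R) → 11010□[qR]□

The machine reaches the reject state qR and halts.

Final tape (ignoring leading/trailing blanks): 11010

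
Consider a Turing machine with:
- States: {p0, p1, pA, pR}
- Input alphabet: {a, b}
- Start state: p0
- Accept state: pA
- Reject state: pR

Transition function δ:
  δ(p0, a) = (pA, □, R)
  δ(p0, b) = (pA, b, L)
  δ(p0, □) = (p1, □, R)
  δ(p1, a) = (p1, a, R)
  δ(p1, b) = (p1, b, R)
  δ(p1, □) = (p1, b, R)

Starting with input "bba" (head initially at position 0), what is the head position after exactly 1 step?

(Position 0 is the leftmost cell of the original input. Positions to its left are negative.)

Execution trace (head position shown):
Step 0: [p0]bba  (head at position 0)
Step 1: move left → [pA]□bba  (head at position -1)

After 1 step, the head is at position -1.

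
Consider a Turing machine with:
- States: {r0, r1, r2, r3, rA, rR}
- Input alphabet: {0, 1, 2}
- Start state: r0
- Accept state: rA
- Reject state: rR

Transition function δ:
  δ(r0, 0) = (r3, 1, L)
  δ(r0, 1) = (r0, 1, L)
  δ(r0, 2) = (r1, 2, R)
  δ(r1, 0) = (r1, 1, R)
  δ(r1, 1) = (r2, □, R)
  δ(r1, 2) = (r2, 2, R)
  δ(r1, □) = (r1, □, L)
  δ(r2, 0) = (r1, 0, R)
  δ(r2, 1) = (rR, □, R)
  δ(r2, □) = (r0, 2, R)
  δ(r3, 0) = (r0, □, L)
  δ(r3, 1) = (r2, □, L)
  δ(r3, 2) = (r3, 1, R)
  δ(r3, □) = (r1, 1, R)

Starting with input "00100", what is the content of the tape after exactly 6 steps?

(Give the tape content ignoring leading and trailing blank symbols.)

Execution trace:
Initial: [r0]00100
Step 1: δ(r0, 0) = (r3, 1, L) → [r3]□10100
Step 2: δ(r3, □) = (r1, 1, R) → 1[r1]10100
Step 3: δ(r1, 1) = (r2, □, R) → 1□[r2]0100
Step 4: δ(r2, 0) = (r1, 0, R) → 1□0[r1]100
Step 5: δ(r1, 1) = (r2, □, R) → 1□0□[r2]00
Step 6: δ(r2, 0) = (r1, 0, R) → 1□0□0[r1]0

After 6 steps, the tape (ignoring leading/trailing blanks) is: 1□0□00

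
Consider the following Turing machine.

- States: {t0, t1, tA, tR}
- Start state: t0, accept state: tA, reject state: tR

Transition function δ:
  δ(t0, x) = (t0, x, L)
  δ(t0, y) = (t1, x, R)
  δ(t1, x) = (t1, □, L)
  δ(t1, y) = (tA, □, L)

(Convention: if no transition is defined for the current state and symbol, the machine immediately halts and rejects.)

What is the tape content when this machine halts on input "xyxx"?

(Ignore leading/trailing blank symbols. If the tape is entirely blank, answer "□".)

Execution trace:
Initial: [t0]xyxx
Step 1: δ(t0, x) = (t0, x, L) → [t0]□xyxx

No transition is defined for δ(t0, □). By convention the machine halts and rejects.

Final tape (ignoring leading/trailing blanks): xyxx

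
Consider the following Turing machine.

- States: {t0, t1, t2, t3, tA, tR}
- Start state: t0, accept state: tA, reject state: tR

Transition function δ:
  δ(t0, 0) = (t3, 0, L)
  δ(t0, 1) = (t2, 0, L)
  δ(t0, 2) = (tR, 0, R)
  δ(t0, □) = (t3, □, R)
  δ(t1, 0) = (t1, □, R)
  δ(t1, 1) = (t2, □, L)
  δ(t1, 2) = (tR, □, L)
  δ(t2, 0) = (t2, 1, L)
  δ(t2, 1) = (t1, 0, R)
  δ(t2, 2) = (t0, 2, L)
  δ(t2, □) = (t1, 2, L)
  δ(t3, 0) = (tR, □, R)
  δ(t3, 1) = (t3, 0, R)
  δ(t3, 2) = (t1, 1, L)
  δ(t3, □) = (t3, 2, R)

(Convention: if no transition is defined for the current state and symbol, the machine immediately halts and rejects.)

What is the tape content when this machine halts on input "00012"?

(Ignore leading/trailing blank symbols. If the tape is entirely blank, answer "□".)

Execution trace:
Initial: [t0]00012
Step 1: δ(t0, 0) = (t3, 0, L) → [t3]□00012
Step 2: δ(t3, □) = (t3, 2, R) → 2[t3]00012
Step 3: δ(t3, 0) = (tR, □, R) → 2□[tR]0012

The machine reaches the reject state tR and halts.

Final tape (ignoring leading/trailing blanks): 2□0012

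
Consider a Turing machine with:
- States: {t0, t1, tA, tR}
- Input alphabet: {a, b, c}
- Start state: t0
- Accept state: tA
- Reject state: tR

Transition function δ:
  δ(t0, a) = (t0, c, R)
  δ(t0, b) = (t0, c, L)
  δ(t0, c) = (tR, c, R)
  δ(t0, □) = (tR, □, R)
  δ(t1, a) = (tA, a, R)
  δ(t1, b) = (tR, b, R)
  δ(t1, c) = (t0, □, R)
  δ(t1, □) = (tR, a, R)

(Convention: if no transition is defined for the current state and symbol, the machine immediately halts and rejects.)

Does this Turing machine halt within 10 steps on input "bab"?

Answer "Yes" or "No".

Execution trace:
Initial: [t0]bab
Step 1: δ(t0, b) = (t0, c, L) → [t0]□cab
Step 2: δ(t0, □) = (tR, □, R) → □[tR]cab

The machine reaches the reject state tR and halts.
The machine halted after 2 steps (within the 10-step bound).

Answer: Yes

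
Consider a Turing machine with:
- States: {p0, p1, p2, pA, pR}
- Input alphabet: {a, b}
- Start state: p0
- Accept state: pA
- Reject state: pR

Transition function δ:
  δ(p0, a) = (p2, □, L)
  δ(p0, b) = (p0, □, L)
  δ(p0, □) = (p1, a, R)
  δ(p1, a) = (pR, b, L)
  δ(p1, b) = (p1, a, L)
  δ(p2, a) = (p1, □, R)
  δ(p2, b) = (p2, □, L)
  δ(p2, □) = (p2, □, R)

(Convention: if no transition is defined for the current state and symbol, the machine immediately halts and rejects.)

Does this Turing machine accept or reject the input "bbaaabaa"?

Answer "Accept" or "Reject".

Execution trace:
Initial: [p0]bbaaabaa
Step 1: δ(p0, b) = (p0, □, L) → [p0]□□baaabaa
Step 2: δ(p0, □) = (p1, a, R) → a[p1]□baaabaa

No transition is defined for δ(p1, □). By convention the machine halts and rejects.

Answer: Reject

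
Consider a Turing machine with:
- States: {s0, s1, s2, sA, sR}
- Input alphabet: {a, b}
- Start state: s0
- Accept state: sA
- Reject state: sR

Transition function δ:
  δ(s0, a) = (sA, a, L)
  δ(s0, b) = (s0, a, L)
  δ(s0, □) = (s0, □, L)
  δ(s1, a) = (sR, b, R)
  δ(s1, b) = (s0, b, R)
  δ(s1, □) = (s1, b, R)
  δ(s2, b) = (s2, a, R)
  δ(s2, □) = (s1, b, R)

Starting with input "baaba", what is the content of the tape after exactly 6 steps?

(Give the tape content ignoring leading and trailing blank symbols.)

Execution trace:
Initial: [s0]baaba
Step 1: δ(s0, b) = (s0, a, L) → [s0]□aaaba
Step 2: δ(s0, □) = (s0, □, L) → [s0]□□aaaba
Step 3: δ(s0, □) = (s0, □, L) → [s0]□□□aaaba
Step 4: δ(s0, □) = (s0, □, L) → [s0]□□□□aaaba
Step 5: δ(s0, □) = (s0, □, L) → [s0]□□□□□aaaba
Step 6: δ(s0, □) = (s0, □, L) → [s0]□□□□□□aaaba

After 6 steps, the tape (ignoring leading/trailing blanks) is: aaaba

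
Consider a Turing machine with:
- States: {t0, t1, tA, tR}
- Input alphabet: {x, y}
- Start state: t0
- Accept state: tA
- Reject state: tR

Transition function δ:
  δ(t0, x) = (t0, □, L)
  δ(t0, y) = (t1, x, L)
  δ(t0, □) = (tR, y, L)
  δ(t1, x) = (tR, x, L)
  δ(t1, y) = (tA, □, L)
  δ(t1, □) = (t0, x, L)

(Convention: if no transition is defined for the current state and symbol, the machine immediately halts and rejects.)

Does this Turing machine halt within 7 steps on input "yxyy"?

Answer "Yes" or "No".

Execution trace:
Initial: [t0]yxyy
Step 1: δ(t0, y) = (t1, x, L) → [t1]□xxyy
Step 2: δ(t1, □) = (t0, x, L) → [t0]□xxxyy
Step 3: δ(t0, □) = (tR, y, L) → [tR]□yxxxyy

The machine reaches the reject state tR and halts.
The machine halted after 3 steps (within the 7-step bound).

Answer: Yes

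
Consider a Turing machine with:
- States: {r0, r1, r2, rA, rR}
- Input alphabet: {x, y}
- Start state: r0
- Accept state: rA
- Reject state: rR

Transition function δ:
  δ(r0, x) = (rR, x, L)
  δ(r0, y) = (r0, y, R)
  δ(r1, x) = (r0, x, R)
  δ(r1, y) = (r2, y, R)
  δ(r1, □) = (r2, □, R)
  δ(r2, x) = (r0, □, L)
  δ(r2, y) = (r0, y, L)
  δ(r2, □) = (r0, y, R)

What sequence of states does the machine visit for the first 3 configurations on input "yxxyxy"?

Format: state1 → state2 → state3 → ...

Execution trace:
Initial: [r0]yxxyxy
Step 1: δ(r0, y) = (r0, y, R) → y[r0]xxyxy
Step 2: δ(r0, x) = (rR, x, L) → [rR]yxxyxy

The machine reaches the reject state rR and halts.

State sequence: r0 → r0 → rR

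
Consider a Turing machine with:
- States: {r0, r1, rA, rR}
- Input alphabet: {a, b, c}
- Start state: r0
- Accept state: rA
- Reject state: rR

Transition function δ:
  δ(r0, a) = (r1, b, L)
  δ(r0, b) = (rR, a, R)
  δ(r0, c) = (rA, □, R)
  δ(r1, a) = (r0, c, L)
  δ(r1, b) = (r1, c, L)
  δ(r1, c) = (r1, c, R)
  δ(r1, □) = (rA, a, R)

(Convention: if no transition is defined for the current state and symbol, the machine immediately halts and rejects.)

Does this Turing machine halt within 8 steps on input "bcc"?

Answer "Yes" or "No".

Execution trace:
Initial: [r0]bcc
Step 1: δ(r0, b) = (rR, a, R) → a[rR]cc

The machine reaches the reject state rR and halts.
The machine halted after 1 step (within the 8-step bound).

Answer: Yes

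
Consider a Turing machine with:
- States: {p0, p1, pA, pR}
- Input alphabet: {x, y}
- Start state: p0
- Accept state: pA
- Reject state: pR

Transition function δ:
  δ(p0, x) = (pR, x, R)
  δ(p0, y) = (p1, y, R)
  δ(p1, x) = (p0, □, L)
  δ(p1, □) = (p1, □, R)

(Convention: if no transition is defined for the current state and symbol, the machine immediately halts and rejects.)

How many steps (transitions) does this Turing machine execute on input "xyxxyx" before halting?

Execution trace:
Initial: [p0]xyxxyx
Step 1: δ(p0, x) = (pR, x, R) → x[pR]yxxyx

The machine reaches the reject state pR and halts.

The machine executed 1 step before halting.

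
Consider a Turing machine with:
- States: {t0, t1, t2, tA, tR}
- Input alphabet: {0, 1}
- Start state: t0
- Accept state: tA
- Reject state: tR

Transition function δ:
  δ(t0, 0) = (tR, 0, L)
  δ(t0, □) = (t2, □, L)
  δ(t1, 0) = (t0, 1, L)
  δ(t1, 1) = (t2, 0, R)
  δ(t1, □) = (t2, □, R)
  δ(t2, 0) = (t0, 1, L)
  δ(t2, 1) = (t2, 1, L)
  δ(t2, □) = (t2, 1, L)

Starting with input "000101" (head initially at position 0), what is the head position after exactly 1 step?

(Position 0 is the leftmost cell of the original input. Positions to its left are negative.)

Execution trace (head position shown):
Step 0: [t0]000101  (head at position 0)
Step 1: move left → [tR]□000101  (head at position -1)

After 1 step, the head is at position -1.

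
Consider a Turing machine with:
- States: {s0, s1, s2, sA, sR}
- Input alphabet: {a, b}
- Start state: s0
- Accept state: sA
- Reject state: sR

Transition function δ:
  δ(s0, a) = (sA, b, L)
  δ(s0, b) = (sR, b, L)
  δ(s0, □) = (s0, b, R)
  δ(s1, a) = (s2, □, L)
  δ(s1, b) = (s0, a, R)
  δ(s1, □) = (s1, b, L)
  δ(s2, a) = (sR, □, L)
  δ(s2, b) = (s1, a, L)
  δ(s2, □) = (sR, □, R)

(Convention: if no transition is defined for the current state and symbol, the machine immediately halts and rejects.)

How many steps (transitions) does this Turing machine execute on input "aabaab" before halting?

Execution trace:
Initial: [s0]aabaab
Step 1: δ(s0, a) = (sA, b, L) → [sA]□babaab

The machine reaches the accept state sA and halts.

The machine executed 1 step before halting.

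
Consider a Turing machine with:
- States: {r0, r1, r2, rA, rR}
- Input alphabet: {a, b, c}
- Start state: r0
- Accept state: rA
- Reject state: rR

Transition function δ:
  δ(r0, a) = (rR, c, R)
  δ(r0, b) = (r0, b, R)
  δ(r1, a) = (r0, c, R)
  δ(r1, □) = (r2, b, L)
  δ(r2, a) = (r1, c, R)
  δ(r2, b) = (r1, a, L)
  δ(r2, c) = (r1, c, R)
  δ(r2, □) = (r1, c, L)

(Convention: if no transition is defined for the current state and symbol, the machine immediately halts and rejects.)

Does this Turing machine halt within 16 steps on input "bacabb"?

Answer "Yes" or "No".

Execution trace:
Initial: [r0]bacabb
Step 1: δ(r0, b) = (r0, b, R) → b[r0]acabb
Step 2: δ(r0, a) = (rR, c, R) → bc[rR]cabb

The machine reaches the reject state rR and halts.
The machine halted after 2 steps (within the 16-step bound).

Answer: Yes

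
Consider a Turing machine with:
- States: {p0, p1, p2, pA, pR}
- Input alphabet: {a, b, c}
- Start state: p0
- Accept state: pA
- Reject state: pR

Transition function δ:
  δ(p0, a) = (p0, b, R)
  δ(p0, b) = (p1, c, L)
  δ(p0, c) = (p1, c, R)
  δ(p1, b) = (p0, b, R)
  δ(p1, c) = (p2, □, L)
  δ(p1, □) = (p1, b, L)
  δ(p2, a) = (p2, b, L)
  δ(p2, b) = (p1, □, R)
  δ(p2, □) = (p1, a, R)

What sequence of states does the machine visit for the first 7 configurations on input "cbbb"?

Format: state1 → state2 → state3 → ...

Execution trace:
Initial: [p0]cbbb
Step 1: δ(p0, c) = (p1, c, R) → c[p1]bbb
Step 2: δ(p1, b) = (p0, b, R) → cb[p0]bb
Step 3: δ(p0, b) = (p1, c, L) → c[p1]bcb
Step 4: δ(p1, b) = (p0, b, R) → cb[p0]cb
Step 5: δ(p0, c) = (p1, c, R) → cbc[p1]b
Step 6: δ(p1, b) = (p0, b, R) → cbcb[p0]□

No transition is defined for δ(p0, □). By convention the machine halts and rejects.

State sequence: p0 → p1 → p0 → p1 → p0 → p1 → p0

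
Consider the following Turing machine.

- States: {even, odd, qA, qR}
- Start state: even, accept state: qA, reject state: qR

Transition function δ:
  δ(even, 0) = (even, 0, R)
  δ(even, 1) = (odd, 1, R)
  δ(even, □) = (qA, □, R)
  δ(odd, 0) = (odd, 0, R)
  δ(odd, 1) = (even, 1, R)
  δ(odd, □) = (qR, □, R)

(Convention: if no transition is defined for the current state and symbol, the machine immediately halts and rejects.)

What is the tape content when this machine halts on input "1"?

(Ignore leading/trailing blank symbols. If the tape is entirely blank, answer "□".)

Execution trace:
Initial: [even]1
Step 1: δ(even, 1) = (odd, 1, R) → 1[odd]□
Step 2: δ(odd, □) = (qR, □, R) → 1□[qR]□

The machine reaches the reject state qR and halts.

Final tape (ignoring leading/trailing blanks): 1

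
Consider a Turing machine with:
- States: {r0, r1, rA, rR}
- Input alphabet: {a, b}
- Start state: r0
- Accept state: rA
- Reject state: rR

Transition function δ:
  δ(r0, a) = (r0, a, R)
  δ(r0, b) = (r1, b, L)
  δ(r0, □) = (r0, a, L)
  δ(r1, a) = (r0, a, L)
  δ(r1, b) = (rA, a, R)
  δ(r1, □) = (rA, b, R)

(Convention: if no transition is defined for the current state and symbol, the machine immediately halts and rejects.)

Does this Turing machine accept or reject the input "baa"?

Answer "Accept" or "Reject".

Execution trace:
Initial: [r0]baa
Step 1: δ(r0, b) = (r1, b, L) → [r1]□baa
Step 2: δ(r1, □) = (rA, b, R) → b[rA]baa

The machine reaches the accept state rA and halts.

Answer: Accept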